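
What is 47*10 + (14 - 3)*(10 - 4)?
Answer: 536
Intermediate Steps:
47*10 + (14 - 3)*(10 - 4) = 470 + 11*6 = 470 + 66 = 536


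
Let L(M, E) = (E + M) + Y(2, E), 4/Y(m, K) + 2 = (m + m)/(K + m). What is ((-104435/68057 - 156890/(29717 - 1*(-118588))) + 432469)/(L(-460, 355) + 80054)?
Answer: 309912662986873360/57291349665537537 ≈ 5.4094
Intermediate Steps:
Y(m, K) = 4/(-2 + 2*m/(K + m)) (Y(m, K) = 4/(-2 + (m + m)/(K + m)) = 4/(-2 + (2*m)/(K + m)) = 4/(-2 + 2*m/(K + m)))
L(M, E) = -2 + E + M - 4/E (L(M, E) = (E + M) + (-2 - 2*2/E) = (E + M) + (-2 - 4/E) = -2 + E + M - 4/E)
((-104435/68057 - 156890/(29717 - 1*(-118588))) + 432469)/(L(-460, 355) + 80054) = ((-104435/68057 - 156890/(29717 - 1*(-118588))) + 432469)/((-2 + 355 - 460 - 4/355) + 80054) = ((-104435*1/68057 - 156890/(29717 + 118588)) + 432469)/((-2 + 355 - 460 - 4*1/355) + 80054) = ((-104435/68057 - 156890/148305) + 432469)/((-2 + 355 - 460 - 4/355) + 80054) = ((-104435/68057 - 156890*1/148305) + 432469)/(-37989/355 + 80054) = ((-104435/68057 - 31378/29661) + 432469)/(28381181/355) = (-5233139081/2018638677 + 432469)*(355/28381181) = (872993416864432/2018638677)*(355/28381181) = 309912662986873360/57291349665537537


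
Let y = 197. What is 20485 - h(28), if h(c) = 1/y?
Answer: 4035544/197 ≈ 20485.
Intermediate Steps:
h(c) = 1/197
20485 - h(28) = 20485 - 1*1/197 = 20485 - 1/197 = 4035544/197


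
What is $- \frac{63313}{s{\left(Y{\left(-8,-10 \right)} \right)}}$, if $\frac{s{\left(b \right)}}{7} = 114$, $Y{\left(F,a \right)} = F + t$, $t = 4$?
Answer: $- \frac{63313}{798} \approx -79.34$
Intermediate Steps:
$Y{\left(F,a \right)} = 4 + F$ ($Y{\left(F,a \right)} = F + 4 = 4 + F$)
$s{\left(b \right)} = 798$ ($s{\left(b \right)} = 7 \cdot 114 = 798$)
$- \frac{63313}{s{\left(Y{\left(-8,-10 \right)} \right)}} = - \frac{63313}{798}$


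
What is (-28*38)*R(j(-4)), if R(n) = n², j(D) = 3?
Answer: -9576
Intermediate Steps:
(-28*38)*R(j(-4)) = -28*38*3² = -1064*9 = -9576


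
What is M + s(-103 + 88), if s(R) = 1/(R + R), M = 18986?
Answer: 569579/30 ≈ 18986.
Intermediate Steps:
s(R) = 1/(2*R)
M + s(-103 + 88) = 18986 + 1/(2*(-103 + 88)) = 18986 + (1/2)/(-15) = 18986 + (1/2)*(-1/15) = 18986 - 1/30 = 569579/30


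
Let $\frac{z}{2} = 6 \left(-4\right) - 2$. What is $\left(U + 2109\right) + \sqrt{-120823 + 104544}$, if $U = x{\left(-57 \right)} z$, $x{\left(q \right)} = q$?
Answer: $5073 + i \sqrt{16279} \approx 5073.0 + 127.59 i$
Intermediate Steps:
$z = -52$ ($z = 2 \left(6 \left(-4\right) - 2\right) = 2 \left(-24 - 2\right) = 2 \left(-26\right) = -52$)
$U = 2964$ ($U = \left(-57\right) \left(-52\right) = 2964$)
$\left(U + 2109\right) + \sqrt{-120823 + 104544} = \left(2964 + 2109\right) + \sqrt{-120823 + 104544} = 5073 + \sqrt{-16279} = 5073 + i \sqrt{16279}$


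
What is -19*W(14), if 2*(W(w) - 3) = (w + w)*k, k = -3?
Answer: 741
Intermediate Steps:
W(w) = 3 - 3*w (W(w) = 3 + ((w + w)*(-3))/2 = 3 + ((2*w)*(-3))/2 = 3 + (-6*w)/2 = 3 - 3*w)
-19*W(14) = -19*(3 - 3*14) = -19*(3 - 42) = -19*(-39) = 741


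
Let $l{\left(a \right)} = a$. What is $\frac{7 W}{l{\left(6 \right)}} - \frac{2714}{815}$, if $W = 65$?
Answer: $\frac{354541}{4890} \approx 72.503$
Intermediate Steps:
$\frac{7 W}{l{\left(6 \right)}} - \frac{2714}{815} = \frac{7 \cdot 65}{6} - \frac{2714}{815} = 455 \cdot \frac{1}{6} - \frac{2714}{815} = \frac{455}{6} - \frac{2714}{815} = \frac{354541}{4890}$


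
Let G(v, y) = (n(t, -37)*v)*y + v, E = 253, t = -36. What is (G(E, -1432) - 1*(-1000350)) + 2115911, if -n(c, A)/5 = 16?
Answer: 32100194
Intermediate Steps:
n(c, A) = -80 (n(c, A) = -5*16 = -80)
G(v, y) = v - 80*v*y (G(v, y) = (-80*v)*y + v = -80*v*y + v = v - 80*v*y)
(G(E, -1432) - 1*(-1000350)) + 2115911 = (253*(1 - 80*(-1432)) - 1*(-1000350)) + 2115911 = (253*(1 + 114560) + 1000350) + 2115911 = (253*114561 + 1000350) + 2115911 = (28983933 + 1000350) + 2115911 = 29984283 + 2115911 = 32100194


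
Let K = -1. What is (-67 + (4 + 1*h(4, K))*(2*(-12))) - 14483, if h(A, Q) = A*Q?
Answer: -14550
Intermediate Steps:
(-67 + (4 + 1*h(4, K))*(2*(-12))) - 14483 = (-67 + (4 + 1*(4*(-1)))*(2*(-12))) - 14483 = (-67 + (4 + 1*(-4))*(-24)) - 14483 = (-67 + (4 - 4)*(-24)) - 14483 = (-67 + 0*(-24)) - 14483 = (-67 + 0) - 14483 = -67 - 14483 = -14550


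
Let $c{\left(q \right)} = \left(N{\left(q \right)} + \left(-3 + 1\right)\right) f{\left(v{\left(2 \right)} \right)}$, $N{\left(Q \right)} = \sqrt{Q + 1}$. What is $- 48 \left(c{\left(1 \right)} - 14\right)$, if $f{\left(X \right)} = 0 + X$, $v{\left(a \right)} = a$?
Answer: $864 - 96 \sqrt{2} \approx 728.24$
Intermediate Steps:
$N{\left(Q \right)} = \sqrt{1 + Q}$
$f{\left(X \right)} = X$
$c{\left(q \right)} = -4 + 2 \sqrt{1 + q}$ ($c{\left(q \right)} = \left(\sqrt{1 + q} + \left(-3 + 1\right)\right) 2 = \left(\sqrt{1 + q} - 2\right) 2 = \left(-2 + \sqrt{1 + q}\right) 2 = -4 + 2 \sqrt{1 + q}$)
$- 48 \left(c{\left(1 \right)} - 14\right) = - 48 \left(\left(-4 + 2 \sqrt{1 + 1}\right) - 14\right) = - 48 \left(\left(-4 + 2 \sqrt{2}\right) - 14\right) = - 48 \left(-18 + 2 \sqrt{2}\right) = 864 - 96 \sqrt{2}$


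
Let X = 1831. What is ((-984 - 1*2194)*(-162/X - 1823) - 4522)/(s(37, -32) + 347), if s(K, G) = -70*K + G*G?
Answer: -10600122568/2231989 ≈ -4749.2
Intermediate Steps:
s(K, G) = G**2 - 70*K (s(K, G) = -70*K + G**2 = G**2 - 70*K)
((-984 - 1*2194)*(-162/X - 1823) - 4522)/(s(37, -32) + 347) = ((-984 - 1*2194)*(-162/1831 - 1823) - 4522)/(((-32)**2 - 70*37) + 347) = ((-984 - 2194)*(-162*1/1831 - 1823) - 4522)/((1024 - 2590) + 347) = (-3178*(-162/1831 - 1823) - 4522)/(-1566 + 347) = (-3178*(-3338075/1831) - 4522)/(-1219) = (10608402350/1831 - 4522)*(-1/1219) = (10600122568/1831)*(-1/1219) = -10600122568/2231989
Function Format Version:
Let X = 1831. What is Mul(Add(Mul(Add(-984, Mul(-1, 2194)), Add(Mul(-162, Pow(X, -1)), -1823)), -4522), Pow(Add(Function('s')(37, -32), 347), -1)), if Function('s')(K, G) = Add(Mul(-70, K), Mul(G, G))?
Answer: Rational(-10600122568, 2231989) ≈ -4749.2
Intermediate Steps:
Function('s')(K, G) = Add(Pow(G, 2), Mul(-70, K)) (Function('s')(K, G) = Add(Mul(-70, K), Pow(G, 2)) = Add(Pow(G, 2), Mul(-70, K)))
Mul(Add(Mul(Add(-984, Mul(-1, 2194)), Add(Mul(-162, Pow(X, -1)), -1823)), -4522), Pow(Add(Function('s')(37, -32), 347), -1)) = Mul(Add(Mul(Add(-984, Mul(-1, 2194)), Add(Mul(-162, Pow(1831, -1)), -1823)), -4522), Pow(Add(Add(Pow(-32, 2), Mul(-70, 37)), 347), -1)) = Mul(Add(Mul(Add(-984, -2194), Add(Mul(-162, Rational(1, 1831)), -1823)), -4522), Pow(Add(Add(1024, -2590), 347), -1)) = Mul(Add(Mul(-3178, Add(Rational(-162, 1831), -1823)), -4522), Pow(Add(-1566, 347), -1)) = Mul(Add(Mul(-3178, Rational(-3338075, 1831)), -4522), Pow(-1219, -1)) = Mul(Add(Rational(10608402350, 1831), -4522), Rational(-1, 1219)) = Mul(Rational(10600122568, 1831), Rational(-1, 1219)) = Rational(-10600122568, 2231989)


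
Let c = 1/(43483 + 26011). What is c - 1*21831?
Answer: -1517123513/69494 ≈ -21831.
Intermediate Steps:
c = 1/69494 ≈ 1.4390e-5
c - 1*21831 = 1/69494 - 1*21831 = 1/69494 - 21831 = -1517123513/69494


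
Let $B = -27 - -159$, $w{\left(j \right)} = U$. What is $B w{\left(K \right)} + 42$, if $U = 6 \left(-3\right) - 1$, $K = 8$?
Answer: $-2466$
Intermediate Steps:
$U = -19$ ($U = -18 - 1 = -19$)
$w{\left(j \right)} = -19$
$B = 132$ ($B = -27 + 159 = 132$)
$B w{\left(K \right)} + 42 = 132 \left(-19\right) + 42 = -2508 + 42 = -2466$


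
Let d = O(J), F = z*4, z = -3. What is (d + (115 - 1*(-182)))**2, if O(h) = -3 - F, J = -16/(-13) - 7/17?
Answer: 93636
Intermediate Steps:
J = 181/221 (J = -16*(-1/13) - 7*1/17 = 16/13 - 7/17 = 181/221 ≈ 0.81900)
F = -12 (F = -3*4 = -12)
O(h) = 9 (O(h) = -3 - 1*(-12) = -3 + 12 = 9)
d = 9
(d + (115 - 1*(-182)))**2 = (9 + (115 - 1*(-182)))**2 = (9 + (115 + 182))**2 = (9 + 297)**2 = 306**2 = 93636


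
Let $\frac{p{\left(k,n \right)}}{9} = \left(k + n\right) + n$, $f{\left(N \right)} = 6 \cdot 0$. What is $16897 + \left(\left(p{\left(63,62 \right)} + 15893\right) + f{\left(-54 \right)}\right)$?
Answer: $34473$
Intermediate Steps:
$f{\left(N \right)} = 0$
$p{\left(k,n \right)} = 9 k + 18 n$ ($p{\left(k,n \right)} = 9 \left(\left(k + n\right) + n\right) = 9 \left(k + 2 n\right) = 9 k + 18 n$)
$16897 + \left(\left(p{\left(63,62 \right)} + 15893\right) + f{\left(-54 \right)}\right) = 16897 + \left(\left(\left(9 \cdot 63 + 18 \cdot 62\right) + 15893\right) + 0\right) = 16897 + \left(\left(\left(567 + 1116\right) + 15893\right) + 0\right) = 16897 + \left(\left(1683 + 15893\right) + 0\right) = 16897 + \left(17576 + 0\right) = 16897 + 17576 = 34473$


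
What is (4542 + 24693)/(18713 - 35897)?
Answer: -9745/5728 ≈ -1.7013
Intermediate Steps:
(4542 + 24693)/(18713 - 35897) = 29235/(-17184) = 29235*(-1/17184) = -9745/5728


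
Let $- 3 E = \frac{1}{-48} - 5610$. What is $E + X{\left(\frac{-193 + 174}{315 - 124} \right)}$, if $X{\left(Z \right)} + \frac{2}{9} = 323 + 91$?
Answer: $\frac{328865}{144} \approx 2283.8$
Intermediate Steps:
$E = \frac{269281}{144}$ ($E = - \frac{\frac{1}{-48} - 5610}{3} = - \frac{- \frac{1}{48} - 5610}{3} = \left(- \frac{1}{3}\right) \left(- \frac{269281}{48}\right) = \frac{269281}{144} \approx 1870.0$)
$X{\left(Z \right)} = \frac{3724}{9}$ ($X{\left(Z \right)} = - \frac{2}{9} + \left(323 + 91\right) = - \frac{2}{9} + 414 = \frac{3724}{9}$)
$E + X{\left(\frac{-193 + 174}{315 - 124} \right)} = \frac{269281}{144} + \frac{3724}{9} = \frac{328865}{144}$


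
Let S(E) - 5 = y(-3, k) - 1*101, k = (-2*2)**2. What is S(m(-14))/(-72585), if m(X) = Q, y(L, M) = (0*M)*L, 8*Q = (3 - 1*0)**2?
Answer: 32/24195 ≈ 0.0013226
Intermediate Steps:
k = 16 (k = (-4)**2 = 16)
Q = 9/8 (Q = (3 - 1*0)**2/8 = (3 + 0)**2/8 = (1/8)*3**2 = (1/8)*9 = 9/8 ≈ 1.1250)
y(L, M) = 0 (y(L, M) = 0*L = 0)
m(X) = 9/8
S(E) = -96 (S(E) = 5 + (0 - 1*101) = 5 + (0 - 101) = 5 - 101 = -96)
S(m(-14))/(-72585) = -96/(-72585) = -96*(-1/72585) = 32/24195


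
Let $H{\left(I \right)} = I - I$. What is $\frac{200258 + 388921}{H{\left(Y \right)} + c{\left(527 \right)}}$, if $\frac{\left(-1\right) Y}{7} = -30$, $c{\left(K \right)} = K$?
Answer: $\frac{589179}{527} \approx 1118.0$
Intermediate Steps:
$Y = 210$ ($Y = \left(-7\right) \left(-30\right) = 210$)
$H{\left(I \right)} = 0$
$\frac{200258 + 388921}{H{\left(Y \right)} + c{\left(527 \right)}} = \frac{200258 + 388921}{0 + 527} = \frac{589179}{527}$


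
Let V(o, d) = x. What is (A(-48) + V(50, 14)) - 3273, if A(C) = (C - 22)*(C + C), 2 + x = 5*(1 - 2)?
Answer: 3440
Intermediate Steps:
x = -7 (x = -2 + 5*(1 - 2) = -2 + 5*(-1) = -2 - 5 = -7)
V(o, d) = -7
A(C) = 2*C*(-22 + C) (A(C) = (-22 + C)*(2*C) = 2*C*(-22 + C))
(A(-48) + V(50, 14)) - 3273 = (2*(-48)*(-22 - 48) - 7) - 3273 = (2*(-48)*(-70) - 7) - 3273 = (6720 - 7) - 3273 = 6713 - 3273 = 3440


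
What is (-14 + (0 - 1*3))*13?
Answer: -221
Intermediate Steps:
(-14 + (0 - 1*3))*13 = (-14 + (0 - 3))*13 = (-14 - 3)*13 = -17*13 = -221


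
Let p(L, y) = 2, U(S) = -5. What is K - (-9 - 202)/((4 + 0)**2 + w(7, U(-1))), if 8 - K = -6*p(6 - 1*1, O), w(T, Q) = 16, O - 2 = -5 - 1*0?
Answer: 851/32 ≈ 26.594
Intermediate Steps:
O = -3 (O = 2 + (-5 - 1*0) = 2 + (-5 + 0) = 2 - 5 = -3)
K = 20 (K = 8 - (-6)*2 = 8 - 1*(-12) = 8 + 12 = 20)
K - (-9 - 202)/((4 + 0)**2 + w(7, U(-1))) = 20 - (-9 - 202)/((4 + 0)**2 + 16) = 20 - (-211)/(4**2 + 16) = 20 - (-211)/(16 + 16) = 20 - (-211)/32 = 20 - 1*(-211/32) = 20 + 211/32 = 851/32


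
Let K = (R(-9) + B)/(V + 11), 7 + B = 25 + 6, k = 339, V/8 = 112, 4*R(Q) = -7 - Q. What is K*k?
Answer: 16611/1814 ≈ 9.1571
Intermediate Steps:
R(Q) = -7/4 - Q/4 (R(Q) = (-7 - Q)/4 = -7/4 - Q/4)
V = 896 (V = 8*112 = 896)
B = 24 (B = -7 + (25 + 6) = -7 + 31 = 24)
K = 49/1814 (K = ((-7/4 - ¼*(-9)) + 24)/(896 + 11) = ((-7/4 + 9/4) + 24)/907 = (½ + 24)*(1/907) = (49/2)*(1/907) = 49/1814 ≈ 0.027012)
K*k = (49/1814)*339 = 16611/1814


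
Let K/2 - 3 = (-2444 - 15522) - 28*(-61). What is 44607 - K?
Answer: 77117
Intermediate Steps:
K = -32510 (K = 6 + 2*((-2444 - 15522) - 28*(-61)) = 6 + 2*(-17966 + 1708) = 6 + 2*(-16258) = 6 - 32516 = -32510)
44607 - K = 44607 - 1*(-32510) = 44607 + 32510 = 77117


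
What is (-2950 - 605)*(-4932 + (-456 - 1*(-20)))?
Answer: 19083240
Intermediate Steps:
(-2950 - 605)*(-4932 + (-456 - 1*(-20))) = -3555*(-4932 + (-456 + 20)) = -3555*(-4932 - 436) = -3555*(-5368) = 19083240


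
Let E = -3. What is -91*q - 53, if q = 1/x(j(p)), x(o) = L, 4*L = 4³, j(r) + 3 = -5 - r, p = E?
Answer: -939/16 ≈ -58.688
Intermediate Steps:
p = -3
j(r) = -8 - r (j(r) = -3 + (-5 - r) = -8 - r)
L = 16 (L = (¼)*4³ = (¼)*64 = 16)
x(o) = 16
q = 1/16 ≈ 0.062500
-91*q - 53 = -91*1/16 - 53 = -91/16 - 53 = -939/16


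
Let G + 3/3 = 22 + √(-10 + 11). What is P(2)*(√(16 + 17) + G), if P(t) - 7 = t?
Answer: 198 + 9*√33 ≈ 249.70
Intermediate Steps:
P(t) = 7 + t
G = 22 (G = -1 + (22 + √(-10 + 11)) = -1 + (22 + √1) = -1 + (22 + 1) = -1 + 23 = 22)
P(2)*(√(16 + 17) + G) = (7 + 2)*(√(16 + 17) + 22) = 9*(√33 + 22) = 9*(22 + √33) = 198 + 9*√33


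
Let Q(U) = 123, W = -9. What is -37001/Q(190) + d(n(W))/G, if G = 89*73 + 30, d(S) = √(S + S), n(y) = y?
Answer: -37001/123 + 3*I*√2/6527 ≈ -300.82 + 0.00065001*I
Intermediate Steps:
d(S) = √2*√S (d(S) = √(2*S) = √2*√S)
G = 6527 (G = 6497 + 30 = 6527)
-37001/Q(190) + d(n(W))/G = -37001/123 + (√2*√(-9))/6527 = -37001*1/123 + (√2*(3*I))*(1/6527) = -37001/123 + (3*I*√2)*(1/6527) = -37001/123 + 3*I*√2/6527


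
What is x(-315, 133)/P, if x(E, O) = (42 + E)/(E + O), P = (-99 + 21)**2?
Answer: 1/4056 ≈ 0.00024655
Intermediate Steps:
P = 6084 (P = (-78)**2 = 6084)
x(E, O) = (42 + E)/(E + O)
x(-315, 133)/P = ((42 - 315)/(-315 + 133))/6084 = (-273/(-182))*(1/6084) = -1/182*(-273)*(1/6084) = (3/2)*(1/6084) = 1/4056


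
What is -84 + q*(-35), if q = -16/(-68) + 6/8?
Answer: -8057/68 ≈ -118.49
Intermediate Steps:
q = 67/68 (q = -16*(-1/68) + 6*(⅛) = 4/17 + ¾ = 67/68 ≈ 0.98529)
-84 + q*(-35) = -84 + (67/68)*(-35) = -84 - 2345/68 = -8057/68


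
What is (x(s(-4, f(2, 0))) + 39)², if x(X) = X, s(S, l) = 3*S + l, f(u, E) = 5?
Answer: 1024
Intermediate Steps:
s(S, l) = l + 3*S
(x(s(-4, f(2, 0))) + 39)² = ((5 + 3*(-4)) + 39)² = ((5 - 12) + 39)² = (-7 + 39)² = 32² = 1024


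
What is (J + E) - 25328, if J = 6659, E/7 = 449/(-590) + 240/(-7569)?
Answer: -27798373519/1488570 ≈ -18675.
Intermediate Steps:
E = -8260189/1488570 (E = 7*(449/(-590) + 240/(-7569)) = 7*(449*(-1/590) + 240*(-1/7569)) = 7*(-449/590 - 80/2523) = 7*(-1180027/1488570) = -8260189/1488570 ≈ -5.5491)
(J + E) - 25328 = (6659 - 8260189/1488570) - 25328 = 9904127441/1488570 - 25328 = -27798373519/1488570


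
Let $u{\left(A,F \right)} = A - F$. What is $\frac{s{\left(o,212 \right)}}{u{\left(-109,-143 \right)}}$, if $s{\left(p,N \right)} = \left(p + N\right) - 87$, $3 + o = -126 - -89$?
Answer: $\frac{5}{2} \approx 2.5$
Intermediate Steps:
$o = -40$ ($o = -3 - 37 = -40$)
$s{\left(p,N \right)} = -87 + N + p$ ($s{\left(p,N \right)} = \left(N + p\right) - 87 = -87 + N + p$)
$\frac{s{\left(o,212 \right)}}{u{\left(-109,-143 \right)}} = \frac{-87 + 212 - 40}{-109 - -143} = \frac{85}{-109 + 143} = \frac{85}{34} = 85 \cdot \frac{1}{34} = \frac{5}{2}$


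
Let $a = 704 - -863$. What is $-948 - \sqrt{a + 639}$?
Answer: $-948 - \sqrt{2206} \approx -994.97$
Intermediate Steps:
$a = 1567$ ($a = 704 + 863 = 1567$)
$-948 - \sqrt{a + 639} = -948 - \sqrt{1567 + 639} = -948 - \sqrt{2206}$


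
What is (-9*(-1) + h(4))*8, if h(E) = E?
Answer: 104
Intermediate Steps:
(-9*(-1) + h(4))*8 = (-9*(-1) + 4)*8 = (9 + 4)*8 = 13*8 = 104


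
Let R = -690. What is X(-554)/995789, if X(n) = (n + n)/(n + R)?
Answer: 277/309690379 ≈ 8.9444e-7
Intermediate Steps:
X(n) = 2*n/(-690 + n) (X(n) = (n + n)/(n - 690) = (2*n)/(-690 + n) = 2*n/(-690 + n))
X(-554)/995789 = (2*(-554)/(-690 - 554))/995789 = (2*(-554)/(-1244))*(1/995789) = (2*(-554)*(-1/1244))*(1/995789) = (277/311)*(1/995789) = 277/309690379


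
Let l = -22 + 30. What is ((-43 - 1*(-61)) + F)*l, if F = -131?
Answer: -904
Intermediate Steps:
l = 8
((-43 - 1*(-61)) + F)*l = ((-43 - 1*(-61)) - 131)*8 = ((-43 + 61) - 131)*8 = (18 - 131)*8 = -113*8 = -904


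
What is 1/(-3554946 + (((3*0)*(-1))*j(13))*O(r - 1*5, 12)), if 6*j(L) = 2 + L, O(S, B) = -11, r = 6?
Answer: -1/3554946 ≈ -2.8130e-7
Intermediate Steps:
j(L) = 1/3 + L/6 (j(L) = (2 + L)/6 = 1/3 + L/6)
1/(-3554946 + (((3*0)*(-1))*j(13))*O(r - 1*5, 12)) = 1/(-3554946 + (((3*0)*(-1))*(1/3 + (1/6)*13))*(-11)) = 1/(-3554946 + ((0*(-1))*(1/3 + 13/6))*(-11)) = 1/(-3554946 + (0*(5/2))*(-11)) = 1/(-3554946 + 0*(-11)) = 1/(-3554946 + 0) = 1/(-3554946) = -1/3554946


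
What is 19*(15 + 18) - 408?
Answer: 219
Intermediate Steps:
19*(15 + 18) - 408 = 19*33 - 408 = 627 - 408 = 219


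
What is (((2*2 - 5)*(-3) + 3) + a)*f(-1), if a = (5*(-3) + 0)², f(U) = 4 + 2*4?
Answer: 2772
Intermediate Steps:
f(U) = 12 (f(U) = 4 + 8 = 12)
a = 225 (a = (-15 + 0)² = (-15)² = 225)
(((2*2 - 5)*(-3) + 3) + a)*f(-1) = (((2*2 - 5)*(-3) + 3) + 225)*12 = (((4 - 5)*(-3) + 3) + 225)*12 = ((-1*(-3) + 3) + 225)*12 = ((3 + 3) + 225)*12 = (6 + 225)*12 = 231*12 = 2772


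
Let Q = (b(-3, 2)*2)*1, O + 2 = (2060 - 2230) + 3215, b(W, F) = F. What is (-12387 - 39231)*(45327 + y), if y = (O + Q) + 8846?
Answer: -2953581960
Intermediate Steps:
O = 3043 (O = -2 + ((2060 - 2230) + 3215) = -2 + (-170 + 3215) = -2 + 3045 = 3043)
Q = 4 (Q = (2*2)*1 = 4*1 = 4)
y = 11893 (y = (3043 + 4) + 8846 = 3047 + 8846 = 11893)
(-12387 - 39231)*(45327 + y) = (-12387 - 39231)*(45327 + 11893) = -51618*57220 = -2953581960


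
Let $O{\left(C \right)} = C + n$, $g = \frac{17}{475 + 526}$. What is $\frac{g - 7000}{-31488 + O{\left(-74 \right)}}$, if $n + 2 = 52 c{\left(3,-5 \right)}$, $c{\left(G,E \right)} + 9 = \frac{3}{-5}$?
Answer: $\frac{35034915}{160476316} \approx 0.21832$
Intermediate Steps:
$c{\left(G,E \right)} = - \frac{48}{5}$ ($c{\left(G,E \right)} = -9 + \frac{3}{-5} = -9 + 3 \left(- \frac{1}{5}\right) = -9 - \frac{3}{5} = - \frac{48}{5}$)
$n = - \frac{2506}{5}$ ($n = -2 + 52 \left(- \frac{48}{5}\right) = -2 - \frac{2496}{5} = - \frac{2506}{5} \approx -501.2$)
$g = \frac{17}{1001} \approx 0.016983$
$O{\left(C \right)} = - \frac{2506}{5} + C$ ($O{\left(C \right)} = C - \frac{2506}{5} = - \frac{2506}{5} + C$)
$\frac{g - 7000}{-31488 + O{\left(-74 \right)}} = \frac{\frac{17}{1001} - 7000}{-31488 - \frac{2876}{5}} = - \frac{7006983}{1001 \left(-31488 - \frac{2876}{5}\right)} = - \frac{7006983}{1001 \left(- \frac{160316}{5}\right)} = \left(- \frac{7006983}{1001}\right) \left(- \frac{5}{160316}\right) = \frac{35034915}{160476316}$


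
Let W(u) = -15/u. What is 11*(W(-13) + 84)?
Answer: 12177/13 ≈ 936.69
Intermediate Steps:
11*(W(-13) + 84) = 11*(-15/(-13) + 84) = 11*(-15*(-1/13) + 84) = 11*(15/13 + 84) = 11*(1107/13) = 12177/13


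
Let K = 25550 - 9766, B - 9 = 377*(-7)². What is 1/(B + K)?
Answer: 1/34266 ≈ 2.9183e-5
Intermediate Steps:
B = 18482 (B = 9 + 377*(-7)² = 9 + 377*49 = 9 + 18473 = 18482)
K = 15784
1/(B + K) = 1/(18482 + 15784) = 1/34266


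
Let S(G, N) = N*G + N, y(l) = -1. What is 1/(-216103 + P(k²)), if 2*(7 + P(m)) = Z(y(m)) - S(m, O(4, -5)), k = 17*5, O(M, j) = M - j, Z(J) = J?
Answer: -2/497255 ≈ -4.0221e-6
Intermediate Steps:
k = 85
S(G, N) = N + G*N (S(G, N) = G*N + N = N + G*N)
P(m) = -12 - 9*m/2 (P(m) = -7 + (-1 - (4 - 1*(-5))*(1 + m))/2 = -7 + (-1 - (4 + 5)*(1 + m))/2 = -7 + (-1 - 9*(1 + m))/2 = -7 + (-1 - (9 + 9*m))/2 = -7 + (-1 + (-9 - 9*m))/2 = -7 + (-10 - 9*m)/2 = -7 + (-5 - 9*m/2) = -12 - 9*m/2)
1/(-216103 + P(k²)) = 1/(-216103 + (-12 - 9/2*85²)) = 1/(-216103 + (-12 - 9/2*7225)) = 1/(-216103 + (-12 - 65025/2)) = 1/(-216103 - 65049/2) = 1/(-497255/2) = -2/497255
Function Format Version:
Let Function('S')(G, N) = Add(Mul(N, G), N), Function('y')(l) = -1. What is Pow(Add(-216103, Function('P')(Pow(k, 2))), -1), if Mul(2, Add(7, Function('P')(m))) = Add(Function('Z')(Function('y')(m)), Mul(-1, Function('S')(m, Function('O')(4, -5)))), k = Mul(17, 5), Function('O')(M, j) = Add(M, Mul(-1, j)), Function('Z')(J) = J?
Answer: Rational(-2, 497255) ≈ -4.0221e-6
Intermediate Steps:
k = 85
Function('S')(G, N) = Add(N, Mul(G, N)) (Function('S')(G, N) = Add(Mul(G, N), N) = Add(N, Mul(G, N)))
Function('P')(m) = Add(-12, Mul(Rational(-9, 2), m)) (Function('P')(m) = Add(-7, Mul(Rational(1, 2), Add(-1, Mul(-1, Mul(Add(4, Mul(-1, -5)), Add(1, m)))))) = Add(-7, Mul(Rational(1, 2), Add(-1, Mul(-1, Mul(Add(4, 5), Add(1, m)))))) = Add(-7, Mul(Rational(1, 2), Add(-1, Mul(-1, Mul(9, Add(1, m)))))) = Add(-7, Mul(Rational(1, 2), Add(-1, Mul(-1, Add(9, Mul(9, m)))))) = Add(-7, Mul(Rational(1, 2), Add(-1, Add(-9, Mul(-9, m))))) = Add(-7, Mul(Rational(1, 2), Add(-10, Mul(-9, m)))) = Add(-7, Add(-5, Mul(Rational(-9, 2), m))) = Add(-12, Mul(Rational(-9, 2), m)))
Pow(Add(-216103, Function('P')(Pow(k, 2))), -1) = Pow(Add(-216103, Add(-12, Mul(Rational(-9, 2), Pow(85, 2)))), -1) = Pow(Add(-216103, Add(-12, Mul(Rational(-9, 2), 7225))), -1) = Pow(Add(-216103, Add(-12, Rational(-65025, 2))), -1) = Pow(Add(-216103, Rational(-65049, 2)), -1) = Pow(Rational(-497255, 2), -1) = Rational(-2, 497255)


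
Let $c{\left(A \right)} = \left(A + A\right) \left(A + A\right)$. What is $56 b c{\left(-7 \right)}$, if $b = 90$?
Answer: $987840$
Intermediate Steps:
$c{\left(A \right)} = 4 A^{2}$ ($c{\left(A \right)} = 2 A 2 A = 4 A^{2}$)
$56 b c{\left(-7 \right)} = 56 \cdot 90 \cdot 4 \left(-7\right)^{2} = 5040 \cdot 4 \cdot 49 = 5040 \cdot 196 = 987840$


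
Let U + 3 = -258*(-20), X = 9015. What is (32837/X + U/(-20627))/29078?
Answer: 315419222/2703562016295 ≈ 0.00011667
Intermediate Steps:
U = 5157 (U = -3 - 258*(-20) = -3 + 5160 = 5157)
(32837/X + U/(-20627))/29078 = (32837/9015 + 5157/(-20627))/29078 = (32837*(1/9015) + 5157*(-1/20627))*(1/29078) = (32837/9015 - 5157/20627)*(1/29078) = (630838444/185952405)*(1/29078) = 315419222/2703562016295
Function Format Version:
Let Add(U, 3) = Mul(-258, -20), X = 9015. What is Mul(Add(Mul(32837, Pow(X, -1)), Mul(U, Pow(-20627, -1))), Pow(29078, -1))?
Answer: Rational(315419222, 2703562016295) ≈ 0.00011667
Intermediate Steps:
U = 5157 (U = Add(-3, Mul(-258, -20)) = Add(-3, 5160) = 5157)
Mul(Add(Mul(32837, Pow(X, -1)), Mul(U, Pow(-20627, -1))), Pow(29078, -1)) = Mul(Add(Mul(32837, Pow(9015, -1)), Mul(5157, Pow(-20627, -1))), Pow(29078, -1)) = Mul(Add(Mul(32837, Rational(1, 9015)), Mul(5157, Rational(-1, 20627))), Rational(1, 29078)) = Mul(Add(Rational(32837, 9015), Rational(-5157, 20627)), Rational(1, 29078)) = Mul(Rational(630838444, 185952405), Rational(1, 29078)) = Rational(315419222, 2703562016295)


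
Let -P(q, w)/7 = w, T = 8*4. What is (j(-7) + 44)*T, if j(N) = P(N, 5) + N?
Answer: 64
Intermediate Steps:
T = 32
P(q, w) = -7*w
j(N) = -35 + N (j(N) = -7*5 + N = -35 + N)
(j(-7) + 44)*T = ((-35 - 7) + 44)*32 = (-42 + 44)*32 = 2*32 = 64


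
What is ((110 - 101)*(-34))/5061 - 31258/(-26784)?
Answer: 25000139/22592304 ≈ 1.1066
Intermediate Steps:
((110 - 101)*(-34))/5061 - 31258/(-26784) = (9*(-34))*(1/5061) - 31258*(-1/26784) = -306*1/5061 + 15629/13392 = -102/1687 + 15629/13392 = 25000139/22592304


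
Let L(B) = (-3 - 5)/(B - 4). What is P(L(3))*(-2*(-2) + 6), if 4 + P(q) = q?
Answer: 40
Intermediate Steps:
L(B) = -8/(-4 + B)
P(q) = -4 + q
P(L(3))*(-2*(-2) + 6) = (-4 - 8/(-4 + 3))*(-2*(-2) + 6) = (-4 - 8/(-1))*(4 + 6) = (-4 - 8*(-1))*10 = (-4 + 8)*10 = 4*10 = 40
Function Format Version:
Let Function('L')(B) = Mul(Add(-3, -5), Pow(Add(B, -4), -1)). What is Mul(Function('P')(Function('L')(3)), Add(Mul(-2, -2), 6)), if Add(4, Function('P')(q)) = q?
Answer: 40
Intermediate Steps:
Function('L')(B) = Mul(-8, Pow(Add(-4, B), -1))
Function('P')(q) = Add(-4, q)
Mul(Function('P')(Function('L')(3)), Add(Mul(-2, -2), 6)) = Mul(Add(-4, Mul(-8, Pow(Add(-4, 3), -1))), Add(Mul(-2, -2), 6)) = Mul(Add(-4, Mul(-8, Pow(-1, -1))), Add(4, 6)) = Mul(Add(-4, Mul(-8, -1)), 10) = Mul(Add(-4, 8), 10) = Mul(4, 10) = 40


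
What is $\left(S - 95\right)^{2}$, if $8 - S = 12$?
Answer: $9801$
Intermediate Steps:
$S = -4$ ($S = 8 - 12 = -4$)
$\left(S - 95\right)^{2} = \left(-4 - 95\right)^{2} = \left(-99\right)^{2} = 9801$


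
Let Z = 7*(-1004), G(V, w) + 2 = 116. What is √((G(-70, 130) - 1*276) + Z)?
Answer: I*√7190 ≈ 84.794*I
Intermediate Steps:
G(V, w) = 114 (G(V, w) = -2 + 116 = 114)
Z = -7028
√((G(-70, 130) - 1*276) + Z) = √((114 - 1*276) - 7028) = √((114 - 276) - 7028) = √(-162 - 7028) = √(-7190) = I*√7190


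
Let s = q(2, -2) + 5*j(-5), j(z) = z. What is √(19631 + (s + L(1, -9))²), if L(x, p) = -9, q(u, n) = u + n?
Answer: 13*√123 ≈ 144.18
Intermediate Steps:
q(u, n) = n + u
s = -25 (s = (-2 + 2) + 5*(-5) = 0 - 25 = -25)
√(19631 + (s + L(1, -9))²) = √(19631 + (-25 - 9)²) = √(19631 + (-34)²) = √(19631 + 1156) = √20787 = 13*√123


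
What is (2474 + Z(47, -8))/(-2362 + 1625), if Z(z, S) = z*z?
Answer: -4683/737 ≈ -6.3541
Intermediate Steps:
Z(z, S) = z²
(2474 + Z(47, -8))/(-2362 + 1625) = (2474 + 47²)/(-2362 + 1625) = (2474 + 2209)/(-737) = 4683*(-1/737) = -4683/737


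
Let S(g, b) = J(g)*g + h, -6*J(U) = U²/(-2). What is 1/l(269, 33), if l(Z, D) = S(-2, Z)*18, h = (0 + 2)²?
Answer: 1/60 ≈ 0.016667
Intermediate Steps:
h = 4 (h = 2² = 4)
J(U) = U²/12 (J(U) = -U²/(6*(-2)) = -U²*(-1)/(6*2) = -(-1)*U²/12 = U²/12)
S(g, b) = 4 + g³/12 (S(g, b) = (g²/12)*g + 4 = g³/12 + 4 = 4 + g³/12)
l(Z, D) = 60 (l(Z, D) = (4 + (1/12)*(-2)³)*18 = (4 + (1/12)*(-8))*18 = (4 - ⅔)*18 = (10/3)*18 = 60)
1/l(269, 33) = 1/60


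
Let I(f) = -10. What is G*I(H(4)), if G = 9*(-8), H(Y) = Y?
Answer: 720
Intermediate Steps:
G = -72
G*I(H(4)) = -72*(-10) = 720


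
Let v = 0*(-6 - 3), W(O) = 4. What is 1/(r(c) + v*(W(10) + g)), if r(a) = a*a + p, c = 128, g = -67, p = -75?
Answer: 1/16309 ≈ 6.1316e-5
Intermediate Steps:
r(a) = -75 + a² (r(a) = a*a - 75 = a² - 75 = -75 + a²)
v = 0 (v = 0*(-9) = 0)
1/(r(c) + v*(W(10) + g)) = 1/((-75 + 128²) + 0*(4 - 67)) = 1/((-75 + 16384) + 0*(-63)) = 1/(16309 + 0) = 1/16309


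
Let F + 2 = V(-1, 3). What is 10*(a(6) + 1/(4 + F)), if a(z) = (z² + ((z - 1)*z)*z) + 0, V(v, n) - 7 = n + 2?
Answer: 15125/7 ≈ 2160.7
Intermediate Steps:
V(v, n) = 9 + n (V(v, n) = 7 + (n + 2) = 7 + (2 + n) = 9 + n)
F = 10 (F = -2 + (9 + 3) = -2 + 12 = 10)
a(z) = z² + z²*(-1 + z) (a(z) = (z² + ((-1 + z)*z)*z) + 0 = (z² + (z*(-1 + z))*z) + 0 = (z² + z²*(-1 + z)) + 0 = z² + z²*(-1 + z))
10*(a(6) + 1/(4 + F)) = 10*(6³ + 1/(4 + 10)) = 10*(216 + 1/14) = 10*(3025/14) = 15125/7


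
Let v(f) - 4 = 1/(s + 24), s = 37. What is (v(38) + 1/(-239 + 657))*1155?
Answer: 10759455/2318 ≈ 4641.7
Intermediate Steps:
v(f) = 245/61 (v(f) = 4 + 1/(37 + 24) = 4 + 1/61 = 245/61)
(v(38) + 1/(-239 + 657))*1155 = (245/61 + 1/(-239 + 657))*1155 = (245/61 + 1/418)*1155 = (102471/25498)*1155 = 10759455/2318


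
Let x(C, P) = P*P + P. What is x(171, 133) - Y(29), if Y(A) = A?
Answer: 17793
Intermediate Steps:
x(C, P) = P + P² (x(C, P) = P² + P = P + P²)
x(171, 133) - Y(29) = 133*(1 + 133) - 1*29 = 133*134 - 29 = 17822 - 29 = 17793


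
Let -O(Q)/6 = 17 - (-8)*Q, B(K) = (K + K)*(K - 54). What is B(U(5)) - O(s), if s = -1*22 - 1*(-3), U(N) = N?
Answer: -1300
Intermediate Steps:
B(K) = 2*K*(-54 + K) (B(K) = (2*K)*(-54 + K) = 2*K*(-54 + K))
s = -19 (s = -22 + 3 = -19)
O(Q) = -102 - 48*Q (O(Q) = -6*(17 - (-8)*Q) = -6*(17 + 8*Q) = -102 - 48*Q)
B(U(5)) - O(s) = 2*5*(-54 + 5) - (-102 - 48*(-19)) = 2*5*(-49) - (-102 + 912) = -490 - 1*810 = -490 - 810 = -1300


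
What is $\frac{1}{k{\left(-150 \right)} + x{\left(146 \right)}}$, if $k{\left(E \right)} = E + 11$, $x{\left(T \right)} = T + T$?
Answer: $\frac{1}{153} \approx 0.0065359$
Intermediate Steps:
$x{\left(T \right)} = 2 T$
$k{\left(E \right)} = 11 + E$
$\frac{1}{k{\left(-150 \right)} + x{\left(146 \right)}} = \frac{1}{\left(11 - 150\right) + 2 \cdot 146} = \frac{1}{-139 + 292} = \frac{1}{153}$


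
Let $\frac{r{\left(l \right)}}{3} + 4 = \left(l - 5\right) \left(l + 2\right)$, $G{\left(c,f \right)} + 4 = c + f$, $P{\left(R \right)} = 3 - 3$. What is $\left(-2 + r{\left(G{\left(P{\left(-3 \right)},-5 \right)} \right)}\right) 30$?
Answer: $8400$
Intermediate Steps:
$P{\left(R \right)} = 0$ ($P{\left(R \right)} = 3 - 3 = 0$)
$G{\left(c,f \right)} = -4 + c + f$ ($G{\left(c,f \right)} = -4 + \left(c + f\right) = -4 + c + f$)
$r{\left(l \right)} = -12 + 3 \left(-5 + l\right) \left(2 + l\right)$ ($r{\left(l \right)} = -12 + 3 \left(l - 5\right) \left(l + 2\right) = -12 + 3 \left(-5 + l\right) \left(2 + l\right)$)
$\left(-2 + r{\left(G{\left(P{\left(-3 \right)},-5 \right)} \right)}\right) 30 = \left(-2 - \left(42 - 3 \left(-4 + 0 - 5\right)^{2} + 9 \left(-4 + 0 - 5\right)\right)\right) 30 = \left(-2 - \left(-39 - 243\right)\right) 30 = \left(-2 + \left(-42 + 81 + 3 \cdot 81\right)\right) 30 = \left(-2 + \left(-42 + 81 + 243\right)\right) 30 = \left(-2 + 282\right) 30 = 280 \cdot 30 = 8400$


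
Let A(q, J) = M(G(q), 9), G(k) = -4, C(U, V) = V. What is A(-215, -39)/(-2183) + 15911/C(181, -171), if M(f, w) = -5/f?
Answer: -138935707/1493172 ≈ -93.047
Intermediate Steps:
A(q, J) = 5/4 (A(q, J) = -5/(-4) = -5*(-¼) = 5/4)
A(-215, -39)/(-2183) + 15911/C(181, -171) = (5/4)/(-2183) + 15911/(-171) = (5/4)*(-1/2183) + 15911*(-1/171) = -5/8732 - 15911/171 = -138935707/1493172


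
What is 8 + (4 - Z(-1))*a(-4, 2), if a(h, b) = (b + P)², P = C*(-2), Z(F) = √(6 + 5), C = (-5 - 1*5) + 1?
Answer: 1608 - 400*√11 ≈ 281.35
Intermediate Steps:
C = -9 (C = (-5 - 5) + 1 = -10 + 1 = -9)
Z(F) = √11
P = 18 (P = -9*(-2) = 18)
a(h, b) = (18 + b)² (a(h, b) = (b + 18)² = (18 + b)²)
8 + (4 - Z(-1))*a(-4, 2) = 8 + (4 - √11)*(18 + 2)² = 8 + (4 - √11)*20² = 8 + (4 - √11)*400 = 8 + (1600 - 400*√11) = 1608 - 400*√11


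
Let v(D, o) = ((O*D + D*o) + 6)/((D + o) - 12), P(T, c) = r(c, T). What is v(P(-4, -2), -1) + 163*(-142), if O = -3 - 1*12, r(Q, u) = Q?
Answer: -347228/15 ≈ -23149.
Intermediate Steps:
P(T, c) = c
O = -15 (O = -3 - 12 = -15)
v(D, o) = (6 - 15*D + D*o)/(-12 + D + o) (v(D, o) = ((-15*D + D*o) + 6)/((D + o) - 12) = (6 - 15*D + D*o)/(-12 + D + o))
v(P(-4, -2), -1) + 163*(-142) = (6 - 15*(-2) - 2*(-1))/(-12 - 2 - 1) + 163*(-142) = (6 + 30 + 2)/(-15) - 23146 = -1/15*38 - 23146 = -38/15 - 23146 = -347228/15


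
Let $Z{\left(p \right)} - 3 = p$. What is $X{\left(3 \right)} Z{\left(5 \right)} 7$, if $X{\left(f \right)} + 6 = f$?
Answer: $-168$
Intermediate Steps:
$Z{\left(p \right)} = 3 + p$
$X{\left(f \right)} = -6 + f$
$X{\left(3 \right)} Z{\left(5 \right)} 7 = \left(-6 + 3\right) \left(3 + 5\right) 7 = \left(-3\right) 8 \cdot 7 = \left(-24\right) 7 = -168$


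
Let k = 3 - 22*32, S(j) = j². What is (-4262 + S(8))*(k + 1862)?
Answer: -4873878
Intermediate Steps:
k = -701 (k = 3 - 704 = -701)
(-4262 + S(8))*(k + 1862) = (-4262 + 8²)*(-701 + 1862) = (-4262 + 64)*1161 = -4198*1161 = -4873878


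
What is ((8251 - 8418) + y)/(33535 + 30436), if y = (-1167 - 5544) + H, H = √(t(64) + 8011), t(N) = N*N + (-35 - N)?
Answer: -6878/63971 + 2*√3002/63971 ≈ -0.10580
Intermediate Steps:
t(N) = -35 + N² - N (t(N) = N² + (-35 - N) = -35 + N² - N)
H = 2*√3002 (H = √((-35 + 64² - 1*64) + 8011) = √((-35 + 4096 - 64) + 8011) = √(3997 + 8011) = √12008 = 2*√3002 ≈ 109.58)
y = -6711 + 2*√3002 (y = (-1167 - 5544) + 2*√3002 = -6711 + 2*√3002 ≈ -6601.4)
((8251 - 8418) + y)/(33535 + 30436) = ((8251 - 8418) + (-6711 + 2*√3002))/(33535 + 30436) = (-167 + (-6711 + 2*√3002))/63971 = (-6878 + 2*√3002)*(1/63971) = -6878/63971 + 2*√3002/63971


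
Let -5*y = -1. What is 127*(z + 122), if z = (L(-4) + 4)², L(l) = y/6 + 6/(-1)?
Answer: 14386687/900 ≈ 15985.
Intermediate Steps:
y = ⅕ (y = -⅕*(-1) = ⅕ ≈ 0.20000)
L(l) = -179/30 (L(l) = (⅕)/6 + 6/(-1) = (⅕)*(⅙) + 6*(-1) = 1/30 - 6 = -179/30)
z = 3481/900 (z = (-179/30 + 4)² = (-59/30)² = 3481/900 ≈ 3.8678)
127*(z + 122) = 127*(3481/900 + 122) = 127*(113281/900) = 14386687/900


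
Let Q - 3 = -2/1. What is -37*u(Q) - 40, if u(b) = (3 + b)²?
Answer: -632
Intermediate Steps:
Q = 1 (Q = 3 - 2/1 = 3 - 2*1 = 3 - 2 = 1)
-37*u(Q) - 40 = -37*(3 + 1)² - 40 = -37*4² - 40 = -37*16 - 40 = -592 - 40 = -632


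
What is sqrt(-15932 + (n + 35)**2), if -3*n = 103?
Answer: 2*I*sqrt(35846)/3 ≈ 126.22*I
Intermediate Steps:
n = -103/3 (n = -1/3*103 = -103/3 ≈ -34.333)
sqrt(-15932 + (n + 35)**2) = sqrt(-15932 + (-103/3 + 35)**2) = sqrt(-15932 + (2/3)**2) = sqrt(-15932 + 4/9) = sqrt(-143384/9) = 2*I*sqrt(35846)/3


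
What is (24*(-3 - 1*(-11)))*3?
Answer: 576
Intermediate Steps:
(24*(-3 - 1*(-11)))*3 = (24*(-3 + 11))*3 = (24*8)*3 = 192*3 = 576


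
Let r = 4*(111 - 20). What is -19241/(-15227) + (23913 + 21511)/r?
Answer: 174668743/1385657 ≈ 126.05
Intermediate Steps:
r = 364 (r = 4*91 = 364)
-19241/(-15227) + (23913 + 21511)/r = -19241/(-15227) + (23913 + 21511)/364 = -19241*(-1/15227) + 45424*(1/364) = 19241/15227 + 11356/91 = 174668743/1385657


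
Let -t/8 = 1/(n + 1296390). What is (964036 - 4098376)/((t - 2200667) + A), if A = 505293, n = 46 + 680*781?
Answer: 358003531215/193645194437 ≈ 1.8488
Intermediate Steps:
n = 531126 (n = 46 + 531080 = 531126)
t = -2/456879 (t = -8/(531126 + 1296390) = -8/1827516 = -8*1/1827516 = -2/456879 ≈ -4.3775e-6)
(964036 - 4098376)/((t - 2200667) + A) = (964036 - 4098376)/((-2/456879 - 2200667) + 505293) = -3134340/(-1005438538295/456879 + 505293) = -3134340/(-774580777748/456879) = -3134340*(-456879/774580777748) = 358003531215/193645194437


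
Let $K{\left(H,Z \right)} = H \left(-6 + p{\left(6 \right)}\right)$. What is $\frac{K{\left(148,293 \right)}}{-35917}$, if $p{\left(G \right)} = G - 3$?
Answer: $\frac{444}{35917} \approx 0.012362$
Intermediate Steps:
$p{\left(G \right)} = -3 + G$
$K{\left(H,Z \right)} = - 3 H$ ($K{\left(H,Z \right)} = H \left(-6 + \left(-3 + 6\right)\right) = H \left(-6 + 3\right) = H \left(-3\right) = - 3 H$)
$\frac{K{\left(148,293 \right)}}{-35917} = \frac{\left(-3\right) 148}{-35917} = \left(-444\right) \left(- \frac{1}{35917}\right) = \frac{444}{35917}$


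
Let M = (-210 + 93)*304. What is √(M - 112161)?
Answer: I*√147729 ≈ 384.36*I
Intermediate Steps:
M = -35568 (M = -117*304 = -35568)
√(M - 112161) = √(-35568 - 112161) = √(-147729) = I*√147729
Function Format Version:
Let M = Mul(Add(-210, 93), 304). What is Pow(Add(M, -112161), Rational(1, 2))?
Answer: Mul(I, Pow(147729, Rational(1, 2))) ≈ Mul(384.36, I)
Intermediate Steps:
M = -35568 (M = Mul(-117, 304) = -35568)
Pow(Add(M, -112161), Rational(1, 2)) = Pow(Add(-35568, -112161), Rational(1, 2)) = Pow(-147729, Rational(1, 2)) = Mul(I, Pow(147729, Rational(1, 2)))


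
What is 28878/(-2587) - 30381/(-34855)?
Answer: -927947043/90169885 ≈ -10.291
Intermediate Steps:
28878/(-2587) - 30381/(-34855) = 28878*(-1/2587) - 30381*(-1/34855) = -28878/2587 + 30381/34855 = -927947043/90169885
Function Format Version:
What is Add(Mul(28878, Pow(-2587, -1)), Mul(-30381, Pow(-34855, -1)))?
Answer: Rational(-927947043, 90169885) ≈ -10.291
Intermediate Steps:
Add(Mul(28878, Pow(-2587, -1)), Mul(-30381, Pow(-34855, -1))) = Add(Mul(28878, Rational(-1, 2587)), Mul(-30381, Rational(-1, 34855))) = Add(Rational(-28878, 2587), Rational(30381, 34855)) = Rational(-927947043, 90169885)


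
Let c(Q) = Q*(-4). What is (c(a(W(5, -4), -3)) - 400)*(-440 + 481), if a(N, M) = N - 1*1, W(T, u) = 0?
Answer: -16236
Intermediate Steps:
a(N, M) = -1 + N (a(N, M) = N - 1 = -1 + N)
c(Q) = -4*Q
(c(a(W(5, -4), -3)) - 400)*(-440 + 481) = (-4*(-1 + 0) - 400)*(-440 + 481) = (-4*(-1) - 400)*41 = (4 - 400)*41 = -396*41 = -16236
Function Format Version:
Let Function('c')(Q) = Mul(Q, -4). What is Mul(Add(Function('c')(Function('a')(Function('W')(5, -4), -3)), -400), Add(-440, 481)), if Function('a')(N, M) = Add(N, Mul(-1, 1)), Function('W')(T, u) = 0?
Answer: -16236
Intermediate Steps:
Function('a')(N, M) = Add(-1, N) (Function('a')(N, M) = Add(N, -1) = Add(-1, N))
Function('c')(Q) = Mul(-4, Q)
Mul(Add(Function('c')(Function('a')(Function('W')(5, -4), -3)), -400), Add(-440, 481)) = Mul(Add(Mul(-4, Add(-1, 0)), -400), Add(-440, 481)) = Mul(Add(Mul(-4, -1), -400), 41) = Mul(Add(4, -400), 41) = Mul(-396, 41) = -16236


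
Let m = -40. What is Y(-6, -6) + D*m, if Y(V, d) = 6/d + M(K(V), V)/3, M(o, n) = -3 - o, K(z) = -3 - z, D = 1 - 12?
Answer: 437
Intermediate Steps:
D = -11
Y(V, d) = 6/d + V/3 (Y(V, d) = 6/d + (-3 - (-3 - V))/3 = 6/d + (-3 + (3 + V))*(⅓) = 6/d + V*(⅓) = 6/d + V/3)
Y(-6, -6) + D*m = (6/(-6) + (⅓)*(-6)) - 11*(-40) = (6*(-⅙) - 2) + 440 = (-1 - 2) + 440 = -3 + 440 = 437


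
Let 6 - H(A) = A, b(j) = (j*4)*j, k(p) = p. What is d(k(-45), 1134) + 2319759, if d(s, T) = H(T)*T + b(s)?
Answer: 1048707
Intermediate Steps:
b(j) = 4*j**2 (b(j) = (4*j)*j = 4*j**2)
H(A) = 6 - A
d(s, T) = 4*s**2 + T*(6 - T) (d(s, T) = (6 - T)*T + 4*s**2 = T*(6 - T) + 4*s**2 = 4*s**2 + T*(6 - T))
d(k(-45), 1134) + 2319759 = (4*(-45)**2 - 1*1134*(-6 + 1134)) + 2319759 = (4*2025 - 1*1134*1128) + 2319759 = (8100 - 1279152) + 2319759 = -1271052 + 2319759 = 1048707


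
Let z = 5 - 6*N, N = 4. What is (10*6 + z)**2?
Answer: 1681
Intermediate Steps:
z = -19 (z = 5 - 6*4 = 5 - 24 = -19)
(10*6 + z)**2 = (10*6 - 19)**2 = (60 - 19)**2 = 41**2 = 1681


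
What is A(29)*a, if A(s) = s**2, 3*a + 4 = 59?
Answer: 46255/3 ≈ 15418.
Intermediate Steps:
a = 55/3 (a = -4/3 + (1/3)*59 = -4/3 + 59/3 = 55/3 ≈ 18.333)
A(29)*a = 29**2*(55/3) = 841*(55/3) = 46255/3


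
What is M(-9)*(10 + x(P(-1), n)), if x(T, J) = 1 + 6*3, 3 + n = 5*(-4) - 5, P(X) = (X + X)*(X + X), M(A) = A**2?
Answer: 2349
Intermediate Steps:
P(X) = 4*X**2 (P(X) = (2*X)*(2*X) = 4*X**2)
n = -28 (n = -3 + (5*(-4) - 5) = -3 + (-20 - 5) = -3 - 25 = -28)
x(T, J) = 19 (x(T, J) = 1 + 18 = 19)
M(-9)*(10 + x(P(-1), n)) = (-9)**2*(10 + 19) = 81*29 = 2349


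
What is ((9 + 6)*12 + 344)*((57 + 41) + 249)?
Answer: 181828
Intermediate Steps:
((9 + 6)*12 + 344)*((57 + 41) + 249) = (15*12 + 344)*(98 + 249) = (180 + 344)*347 = 524*347 = 181828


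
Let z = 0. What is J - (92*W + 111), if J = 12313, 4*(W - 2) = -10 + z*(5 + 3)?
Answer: 12248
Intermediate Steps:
W = -½ (W = 2 + (-10 + 0*(5 + 3))/4 = 2 + (-10 + 0*8)/4 = 2 + (-10 + 0)/4 = 2 + (¼)*(-10) = 2 - 5/2 = -½ ≈ -0.50000)
J - (92*W + 111) = 12313 - (92*(-½) + 111) = 12313 - (-46 + 111) = 12313 - 1*65 = 12313 - 65 = 12248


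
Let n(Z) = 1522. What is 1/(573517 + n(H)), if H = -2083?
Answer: 1/575039 ≈ 1.7390e-6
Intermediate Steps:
1/(573517 + n(H)) = 1/(573517 + 1522) = 1/575039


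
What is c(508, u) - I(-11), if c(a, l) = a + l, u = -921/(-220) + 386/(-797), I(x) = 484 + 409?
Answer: -66856783/175340 ≈ -381.30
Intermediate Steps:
I(x) = 893
u = 649117/175340 (u = -921*(-1/220) + 386*(-1/797) = 921/220 - 386/797 = 649117/175340 ≈ 3.7020)
c(508, u) - I(-11) = (508 + 649117/175340) - 1*893 = 89721837/175340 - 893 = -66856783/175340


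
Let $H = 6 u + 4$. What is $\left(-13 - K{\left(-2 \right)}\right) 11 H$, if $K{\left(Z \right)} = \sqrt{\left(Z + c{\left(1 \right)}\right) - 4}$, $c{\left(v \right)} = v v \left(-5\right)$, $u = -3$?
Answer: $2002 + 154 i \sqrt{11} \approx 2002.0 + 510.76 i$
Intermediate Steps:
$H = -14$ ($H = 6 \left(-3\right) + 4 = -18 + 4 = -14$)
$c{\left(v \right)} = - 5 v^{2}$ ($c{\left(v \right)} = v^{2} \left(-5\right) = - 5 v^{2}$)
$K{\left(Z \right)} = \sqrt{-9 + Z}$ ($K{\left(Z \right)} = \sqrt{\left(Z - 5 \cdot 1^{2}\right) - 4} = \sqrt{\left(Z - 5\right) - 4} = \sqrt{\left(-5 + Z\right) - 4} = \sqrt{-9 + Z}$)
$\left(-13 - K{\left(-2 \right)}\right) 11 H = \left(-13 - \sqrt{-9 - 2}\right) 11 \left(-14\right) = \left(-13 - \sqrt{-11}\right) 11 \left(-14\right) = \left(-13 - i \sqrt{11}\right) 11 \left(-14\right) = \left(-143 - 11 i \sqrt{11}\right) \left(-14\right) = 2002 + 154 i \sqrt{11}$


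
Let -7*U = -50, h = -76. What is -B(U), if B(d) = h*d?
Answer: 3800/7 ≈ 542.86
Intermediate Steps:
U = 50/7 (U = -⅐*(-50) = 50/7 ≈ 7.1429)
B(d) = -76*d
-B(U) = -(-76)*50/7 = -1*(-3800/7) = 3800/7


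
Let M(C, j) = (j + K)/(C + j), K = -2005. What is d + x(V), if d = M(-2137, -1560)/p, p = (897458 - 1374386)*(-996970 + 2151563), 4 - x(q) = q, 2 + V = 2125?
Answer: -187557446596126619/88512244736256 ≈ -2119.0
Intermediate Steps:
V = 2123 (V = -2 + 2125 = 2123)
x(q) = 4 - q
M(C, j) = (-2005 + j)/(C + j) (M(C, j) = (j - 2005)/(C + j) = (-2005 + j)/(C + j))
p = -550657730304 (p = -476928*1154593 = -550657730304)
d = -155/88512244736256 (d = ((-2005 - 1560)/(-2137 - 1560))/(-550657730304) = (-3565/(-3697))*(-1/550657730304) = -1/3697*(-3565)*(-1/550657730304) = (3565/3697)*(-1/550657730304) = -155/88512244736256 ≈ -1.7512e-12)
d + x(V) = -155/88512244736256 + (4 - 1*2123) = -155/88512244736256 + (4 - 2123) = -155/88512244736256 - 2119 = -187557446596126619/88512244736256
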